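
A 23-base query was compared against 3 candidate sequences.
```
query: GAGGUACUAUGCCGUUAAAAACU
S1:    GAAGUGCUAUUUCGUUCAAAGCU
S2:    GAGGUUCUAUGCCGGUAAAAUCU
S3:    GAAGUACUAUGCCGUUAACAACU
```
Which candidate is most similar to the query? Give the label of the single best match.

S3

Hamming distances to query — S1: 6; S2: 3; S3: 2.
Smallest is S3 with 2 mismatches.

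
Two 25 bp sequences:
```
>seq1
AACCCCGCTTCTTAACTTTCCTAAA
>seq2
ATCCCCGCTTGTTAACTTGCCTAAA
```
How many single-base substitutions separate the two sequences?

Comparing position by position, 3 positions differ: 2 (A/T), 11 (C/G), 19 (T/G).

3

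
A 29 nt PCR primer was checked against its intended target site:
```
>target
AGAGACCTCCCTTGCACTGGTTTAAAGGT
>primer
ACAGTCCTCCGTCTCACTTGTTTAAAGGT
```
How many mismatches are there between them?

The sequences differ at sites 2, 5, 11, 13, 14, 19 (1-based) — 6 in total.

6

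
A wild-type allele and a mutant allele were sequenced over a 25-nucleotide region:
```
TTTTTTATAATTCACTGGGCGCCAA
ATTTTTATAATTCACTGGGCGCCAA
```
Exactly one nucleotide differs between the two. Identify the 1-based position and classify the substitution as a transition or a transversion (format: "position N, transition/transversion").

position 1, transversion

The sequences differ only at position 1: T→A (pyrimidine→purine), a transversion.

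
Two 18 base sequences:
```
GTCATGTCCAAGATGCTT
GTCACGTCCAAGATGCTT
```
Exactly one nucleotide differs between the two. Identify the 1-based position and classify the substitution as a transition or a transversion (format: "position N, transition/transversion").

The sequences differ only at position 5: T→C (pyrimidine→pyrimidine), a transition.

position 5, transition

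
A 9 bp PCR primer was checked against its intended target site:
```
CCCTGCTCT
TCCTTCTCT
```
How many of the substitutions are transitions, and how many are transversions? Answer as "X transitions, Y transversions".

1 transition, 1 transversion

Transitions (purine↔purine or pyrimidine↔pyrimidine): 1 C→T.
Transversions (purine↔pyrimidine): 5 G→T.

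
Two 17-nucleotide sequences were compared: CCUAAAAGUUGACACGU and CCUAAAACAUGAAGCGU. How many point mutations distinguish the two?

4

The sequences differ at positions 8, 9, 13, 14 (1-based) — 4 in total.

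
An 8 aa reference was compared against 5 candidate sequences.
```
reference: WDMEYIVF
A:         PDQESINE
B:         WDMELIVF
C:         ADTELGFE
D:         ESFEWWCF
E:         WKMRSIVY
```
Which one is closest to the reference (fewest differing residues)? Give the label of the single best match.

B

Hamming distances to reference — A: 5; B: 1; C: 6; D: 6; E: 4.
Smallest is B with 1 mismatch.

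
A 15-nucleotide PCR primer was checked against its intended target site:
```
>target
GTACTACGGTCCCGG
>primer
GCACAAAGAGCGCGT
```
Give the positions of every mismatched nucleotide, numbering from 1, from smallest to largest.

2, 5, 7, 9, 10, 12, 15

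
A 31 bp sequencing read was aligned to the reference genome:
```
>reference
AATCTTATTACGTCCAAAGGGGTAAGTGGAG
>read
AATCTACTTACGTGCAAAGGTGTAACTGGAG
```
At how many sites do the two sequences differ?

5

Comparing position by position, 5 sites differ: 6 (T/A), 7 (A/C), 14 (C/G), 21 (G/T), 26 (G/C).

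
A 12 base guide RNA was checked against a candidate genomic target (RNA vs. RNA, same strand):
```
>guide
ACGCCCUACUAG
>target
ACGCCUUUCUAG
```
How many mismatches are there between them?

2

Comparing position by position, 2 sites differ: 6 (C/U), 8 (A/U).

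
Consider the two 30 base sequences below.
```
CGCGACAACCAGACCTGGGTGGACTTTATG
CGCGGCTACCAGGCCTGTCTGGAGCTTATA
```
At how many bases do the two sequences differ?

Comparing position by position, 8 bases differ: 5 (A/G), 7 (A/T), 13 (A/G), 18 (G/T), 19 (G/C), 24 (C/G), 25 (T/C), 30 (G/A).

8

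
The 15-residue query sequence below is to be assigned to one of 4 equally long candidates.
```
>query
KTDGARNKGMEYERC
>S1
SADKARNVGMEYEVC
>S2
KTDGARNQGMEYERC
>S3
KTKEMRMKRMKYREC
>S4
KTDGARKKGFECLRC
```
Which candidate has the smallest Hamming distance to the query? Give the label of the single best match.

S2

Hamming distances to query — S1: 5; S2: 1; S3: 8; S4: 4.
Smallest is S2 with 1 mismatch.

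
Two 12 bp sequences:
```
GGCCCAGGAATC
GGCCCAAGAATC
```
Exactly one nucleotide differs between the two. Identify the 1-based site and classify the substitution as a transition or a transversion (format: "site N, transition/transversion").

site 7, transition

Site 7 changes G→A. G is a purine and A is a purine, so this is a transition.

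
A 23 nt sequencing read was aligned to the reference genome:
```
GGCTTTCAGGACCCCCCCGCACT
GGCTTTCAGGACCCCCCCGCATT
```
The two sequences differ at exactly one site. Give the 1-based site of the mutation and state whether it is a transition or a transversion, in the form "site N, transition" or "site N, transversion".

site 22, transition

The sequences differ only at site 22: C→T (pyrimidine→pyrimidine), a transition.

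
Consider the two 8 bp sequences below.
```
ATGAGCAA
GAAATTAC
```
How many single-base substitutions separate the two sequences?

6

Comparing position by position, 6 sites differ: 1 (A/G), 2 (T/A), 3 (G/A), 5 (G/T), 6 (C/T), 8 (A/C).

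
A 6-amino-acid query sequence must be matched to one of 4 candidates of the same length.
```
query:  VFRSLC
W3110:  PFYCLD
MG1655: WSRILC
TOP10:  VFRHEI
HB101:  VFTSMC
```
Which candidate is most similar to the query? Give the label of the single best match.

W3110 differs at 4 residues; MG1655 differs at 3 residues; TOP10 differs at 3 residues; HB101 differs at 2 residues. The closest is HB101.

HB101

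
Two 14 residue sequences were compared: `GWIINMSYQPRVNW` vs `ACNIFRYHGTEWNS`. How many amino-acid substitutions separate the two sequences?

12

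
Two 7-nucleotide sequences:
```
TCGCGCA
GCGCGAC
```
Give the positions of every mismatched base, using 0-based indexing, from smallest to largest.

Scanning 0-based: 0: T/G; 5: C/A; 6: A/C.

0, 5, 6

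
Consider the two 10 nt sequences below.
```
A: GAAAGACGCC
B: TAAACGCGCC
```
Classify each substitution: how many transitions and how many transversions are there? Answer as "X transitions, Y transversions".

1 transition, 2 transversions

Mismatches (1-based):
site 1: G→T (purine→pyrimidine, transversion)
site 5: G→C (purine→pyrimidine, transversion)
site 6: A→G (purine→purine, transition)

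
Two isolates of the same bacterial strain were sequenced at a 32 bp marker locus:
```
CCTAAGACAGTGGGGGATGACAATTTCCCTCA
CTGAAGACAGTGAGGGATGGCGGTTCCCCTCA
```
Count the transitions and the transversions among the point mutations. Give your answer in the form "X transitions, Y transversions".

6 transitions, 1 transversion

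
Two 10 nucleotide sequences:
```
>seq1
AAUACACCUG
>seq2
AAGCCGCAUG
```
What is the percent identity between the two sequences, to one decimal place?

4 positions differ (3, 4, 6, 8), so 6 of 10 match: 6/10 = 60%.

60.0%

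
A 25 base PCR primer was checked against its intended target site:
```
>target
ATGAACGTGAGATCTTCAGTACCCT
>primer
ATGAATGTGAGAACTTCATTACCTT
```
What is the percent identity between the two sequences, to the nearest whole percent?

4 positions differ (6, 13, 19, 24), so 21 of 25 match: 21/25 = 84%.

84%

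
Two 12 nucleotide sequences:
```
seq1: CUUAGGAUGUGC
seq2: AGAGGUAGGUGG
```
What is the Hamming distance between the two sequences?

7

Comparing position by position, 7 sites differ: 1 (C/A), 2 (U/G), 3 (U/A), 4 (A/G), 6 (G/U), 8 (U/G), 12 (C/G).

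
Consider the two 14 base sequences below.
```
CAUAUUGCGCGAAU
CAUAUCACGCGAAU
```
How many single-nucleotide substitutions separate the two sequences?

The sequences differ at sites 6, 7 (1-based) — 2 in total.

2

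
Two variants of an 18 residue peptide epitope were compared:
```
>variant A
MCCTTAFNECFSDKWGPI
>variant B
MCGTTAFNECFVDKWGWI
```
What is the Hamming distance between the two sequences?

Comparing position by position, 3 residues differ: 3 (C/G), 12 (S/V), 17 (P/W).

3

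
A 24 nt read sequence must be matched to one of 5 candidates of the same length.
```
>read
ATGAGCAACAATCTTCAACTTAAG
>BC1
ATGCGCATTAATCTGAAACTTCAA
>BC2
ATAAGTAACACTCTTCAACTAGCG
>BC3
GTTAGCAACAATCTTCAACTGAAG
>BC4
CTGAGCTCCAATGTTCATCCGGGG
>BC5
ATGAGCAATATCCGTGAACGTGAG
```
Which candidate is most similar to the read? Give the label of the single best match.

Hamming distances to read — BC1: 7; BC2: 6; BC3: 3; BC4: 9; BC5: 7.
Smallest is BC3 with 3 mismatches.

BC3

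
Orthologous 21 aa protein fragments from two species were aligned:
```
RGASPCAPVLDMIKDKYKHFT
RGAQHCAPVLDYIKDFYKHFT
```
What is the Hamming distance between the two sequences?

Mismatches (1-based): residue 4: S→Q; residue 5: P→H; residue 12: M→Y; residue 16: K→F.

4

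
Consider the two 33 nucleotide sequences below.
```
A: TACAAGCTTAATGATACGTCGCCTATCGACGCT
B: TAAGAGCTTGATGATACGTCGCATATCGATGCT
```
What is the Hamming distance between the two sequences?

Mismatches (1-based): position 3: C→A; position 4: A→G; position 10: A→G; position 23: C→A; position 30: C→T.

5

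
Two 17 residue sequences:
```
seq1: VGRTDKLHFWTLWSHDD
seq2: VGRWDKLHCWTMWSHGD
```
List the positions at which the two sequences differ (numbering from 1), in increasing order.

4, 9, 12, 16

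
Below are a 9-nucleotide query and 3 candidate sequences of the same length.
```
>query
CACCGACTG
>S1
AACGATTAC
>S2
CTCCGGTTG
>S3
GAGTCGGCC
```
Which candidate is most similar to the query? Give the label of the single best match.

S2

S1 differs at 7 sites; S2 differs at 3 sites; S3 differs at 8 sites. The closest is S2.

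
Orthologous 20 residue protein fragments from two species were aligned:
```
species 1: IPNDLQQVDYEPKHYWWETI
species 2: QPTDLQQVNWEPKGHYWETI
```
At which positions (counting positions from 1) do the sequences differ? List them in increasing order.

Differences at position 1 (I→Q), position 3 (N→T), position 9 (D→N), position 10 (Y→W), position 14 (H→G), position 15 (Y→H), position 16 (W→Y).

1, 3, 9, 10, 14, 15, 16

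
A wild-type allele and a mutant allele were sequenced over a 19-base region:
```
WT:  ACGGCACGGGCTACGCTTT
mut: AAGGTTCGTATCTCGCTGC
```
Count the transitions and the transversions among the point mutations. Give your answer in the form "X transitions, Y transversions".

5 transitions, 5 transversions

Mismatches (1-based):
site 2: C→A (pyrimidine→purine, transversion)
site 5: C→T (pyrimidine→pyrimidine, transition)
site 6: A→T (purine→pyrimidine, transversion)
site 9: G→T (purine→pyrimidine, transversion)
site 10: G→A (purine→purine, transition)
site 11: C→T (pyrimidine→pyrimidine, transition)
site 12: T→C (pyrimidine→pyrimidine, transition)
site 13: A→T (purine→pyrimidine, transversion)
site 18: T→G (pyrimidine→purine, transversion)
site 19: T→C (pyrimidine→pyrimidine, transition)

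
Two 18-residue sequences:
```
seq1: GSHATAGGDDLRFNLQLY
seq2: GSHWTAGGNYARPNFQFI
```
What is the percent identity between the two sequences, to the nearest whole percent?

8 positions differ (4, 9, 10, 11, 13, 15, 17, 18), so 10 of 18 match: 10/18 = 55.56%.

56%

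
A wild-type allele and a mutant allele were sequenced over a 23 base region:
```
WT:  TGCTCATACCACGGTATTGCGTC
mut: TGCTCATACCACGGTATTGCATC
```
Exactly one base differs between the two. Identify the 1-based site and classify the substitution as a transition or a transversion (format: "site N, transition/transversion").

site 21, transition

Site 21 changes G→A. G is a purine and A is a purine, so this is a transition.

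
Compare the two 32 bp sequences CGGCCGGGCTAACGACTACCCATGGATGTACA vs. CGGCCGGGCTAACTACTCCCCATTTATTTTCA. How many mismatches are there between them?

6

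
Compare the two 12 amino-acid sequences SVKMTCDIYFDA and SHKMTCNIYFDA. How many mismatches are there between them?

2

Comparing position by position, 2 residues differ: 2 (V/H), 7 (D/N).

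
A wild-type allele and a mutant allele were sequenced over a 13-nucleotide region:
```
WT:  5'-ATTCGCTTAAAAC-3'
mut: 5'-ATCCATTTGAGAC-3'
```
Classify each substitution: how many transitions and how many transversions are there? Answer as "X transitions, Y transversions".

5 transitions, 0 transversions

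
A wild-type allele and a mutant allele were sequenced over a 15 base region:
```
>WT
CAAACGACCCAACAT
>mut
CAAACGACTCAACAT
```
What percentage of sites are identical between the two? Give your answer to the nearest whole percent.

Mismatch at position 9 (1-based): 1 of 15.
Identical positions: 14/15 = 93.33% → 93%.

93%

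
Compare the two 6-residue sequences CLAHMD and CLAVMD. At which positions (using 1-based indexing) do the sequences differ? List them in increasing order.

4

Scanning 1-based: 4: H/V.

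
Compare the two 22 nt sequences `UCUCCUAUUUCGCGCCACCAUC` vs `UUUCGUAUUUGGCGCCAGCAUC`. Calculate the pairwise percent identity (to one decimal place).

Mismatches at positions 2, 5, 11, 18 (1-based): 4 of 22.
Identical positions: 18/22 = 81.82% → 81.8%.

81.8%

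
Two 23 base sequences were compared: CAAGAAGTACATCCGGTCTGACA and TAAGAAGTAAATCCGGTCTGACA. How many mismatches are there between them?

Comparing position by position, 2 positions differ: 1 (C/T), 10 (C/A).

2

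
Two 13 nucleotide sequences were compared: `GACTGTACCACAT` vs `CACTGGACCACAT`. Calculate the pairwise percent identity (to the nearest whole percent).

Mismatches at positions 1, 6 (1-based): 2 of 13.
Identical positions: 11/13 = 84.62% → 85%.

85%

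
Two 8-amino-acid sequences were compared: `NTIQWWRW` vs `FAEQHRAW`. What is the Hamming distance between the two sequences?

6

Mismatches (1-based): residue 1: N→F; residue 2: T→A; residue 3: I→E; residue 5: W→H; residue 6: W→R; residue 7: R→A.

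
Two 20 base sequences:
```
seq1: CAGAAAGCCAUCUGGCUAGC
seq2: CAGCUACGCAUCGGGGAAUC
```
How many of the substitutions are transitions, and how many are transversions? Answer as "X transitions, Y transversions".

0 transitions, 8 transversions

Mismatches (1-based):
site 4: A→C (purine→pyrimidine, transversion)
site 5: A→U (purine→pyrimidine, transversion)
site 7: G→C (purine→pyrimidine, transversion)
site 8: C→G (pyrimidine→purine, transversion)
site 13: U→G (pyrimidine→purine, transversion)
site 16: C→G (pyrimidine→purine, transversion)
site 17: U→A (pyrimidine→purine, transversion)
site 19: G→U (purine→pyrimidine, transversion)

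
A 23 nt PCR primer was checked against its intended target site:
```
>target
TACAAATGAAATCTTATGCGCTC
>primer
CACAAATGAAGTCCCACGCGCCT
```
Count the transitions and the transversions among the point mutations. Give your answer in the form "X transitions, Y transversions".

7 transitions, 0 transversions

Transitions (purine↔purine or pyrimidine↔pyrimidine): 1 T→C, 11 A→G, 14 T→C, 15 T→C, 17 T→C, 22 T→C, 23 C→T.
Transversions (purine↔pyrimidine): none.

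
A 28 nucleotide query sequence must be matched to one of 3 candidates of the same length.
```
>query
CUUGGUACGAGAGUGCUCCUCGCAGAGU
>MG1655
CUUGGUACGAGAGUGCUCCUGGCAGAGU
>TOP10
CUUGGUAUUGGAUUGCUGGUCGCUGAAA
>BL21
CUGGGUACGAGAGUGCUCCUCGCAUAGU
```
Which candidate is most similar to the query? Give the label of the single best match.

MG1655 differs at 1 site; TOP10 differs at 9 sites; BL21 differs at 2 sites. The closest is MG1655.

MG1655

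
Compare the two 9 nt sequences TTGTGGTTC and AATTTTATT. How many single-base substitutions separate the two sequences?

Comparing position by position, 7 bases differ: 1 (T/A), 2 (T/A), 3 (G/T), 5 (G/T), 6 (G/T), 7 (T/A), 9 (C/T).

7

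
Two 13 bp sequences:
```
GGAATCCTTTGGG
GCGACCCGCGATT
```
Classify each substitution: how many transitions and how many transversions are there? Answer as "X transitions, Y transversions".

4 transitions, 5 transversions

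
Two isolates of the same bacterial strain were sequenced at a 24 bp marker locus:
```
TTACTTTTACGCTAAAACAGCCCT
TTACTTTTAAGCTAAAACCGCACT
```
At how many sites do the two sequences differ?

3

Comparing position by position, 3 sites differ: 10 (C/A), 19 (A/C), 22 (C/A).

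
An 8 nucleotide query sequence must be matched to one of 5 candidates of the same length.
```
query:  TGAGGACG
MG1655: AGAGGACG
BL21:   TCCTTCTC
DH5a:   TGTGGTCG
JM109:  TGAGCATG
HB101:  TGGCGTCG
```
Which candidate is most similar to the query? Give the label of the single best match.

MG1655 differs at 1 position; BL21 differs at 7 positions; DH5a differs at 2 positions; JM109 differs at 2 positions; HB101 differs at 3 positions. The closest is MG1655.

MG1655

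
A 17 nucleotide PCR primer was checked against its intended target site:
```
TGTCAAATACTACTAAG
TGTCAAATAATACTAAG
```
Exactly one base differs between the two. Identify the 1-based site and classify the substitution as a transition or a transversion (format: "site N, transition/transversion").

site 10, transversion

The sequences differ only at site 10: C→A (pyrimidine→purine), a transversion.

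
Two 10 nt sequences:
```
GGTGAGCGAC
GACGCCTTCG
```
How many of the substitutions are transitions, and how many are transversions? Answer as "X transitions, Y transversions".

3 transitions, 5 transversions

Transitions (purine↔purine or pyrimidine↔pyrimidine): 2 G→A, 3 T→C, 7 C→T.
Transversions (purine↔pyrimidine): 5 A→C, 6 G→C, 8 G→T, 9 A→C, 10 C→G.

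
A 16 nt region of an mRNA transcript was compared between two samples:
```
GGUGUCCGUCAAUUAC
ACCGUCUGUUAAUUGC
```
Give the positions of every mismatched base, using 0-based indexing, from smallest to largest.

Differences at position 0 (G→A), position 1 (G→C), position 2 (U→C), position 6 (C→U), position 9 (C→U), position 14 (A→G).

0, 1, 2, 6, 9, 14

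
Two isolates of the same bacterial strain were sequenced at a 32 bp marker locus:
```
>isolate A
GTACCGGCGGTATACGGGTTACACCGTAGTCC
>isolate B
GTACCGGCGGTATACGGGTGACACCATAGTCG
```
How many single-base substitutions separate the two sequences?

3

The sequences differ at sites 20, 26, 32 (1-based) — 3 in total.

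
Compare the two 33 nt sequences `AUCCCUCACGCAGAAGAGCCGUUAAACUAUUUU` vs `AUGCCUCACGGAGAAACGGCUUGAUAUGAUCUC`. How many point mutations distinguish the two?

12

The sequences differ at bases 3, 11, 16, 17, 19, 21, 23, 25, 27, 28, 31, 33 (1-based) — 12 in total.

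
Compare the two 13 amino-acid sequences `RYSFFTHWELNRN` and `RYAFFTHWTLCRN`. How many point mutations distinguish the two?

3

Mismatches (1-based): residue 3: S→A; residue 9: E→T; residue 11: N→C.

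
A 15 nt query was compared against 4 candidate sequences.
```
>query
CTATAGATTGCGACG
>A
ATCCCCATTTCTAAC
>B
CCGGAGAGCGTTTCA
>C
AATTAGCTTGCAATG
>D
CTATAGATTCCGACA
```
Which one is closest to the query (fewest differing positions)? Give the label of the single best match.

D

A differs at 9 positions; B differs at 9 positions; C differs at 6 positions; D differs at 2 positions. The closest is D.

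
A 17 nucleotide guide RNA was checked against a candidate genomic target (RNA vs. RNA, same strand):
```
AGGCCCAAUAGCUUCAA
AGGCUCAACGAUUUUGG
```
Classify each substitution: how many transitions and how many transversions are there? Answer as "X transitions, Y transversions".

Transitions (purine↔purine or pyrimidine↔pyrimidine): 5 C→U, 9 U→C, 10 A→G, 11 G→A, 12 C→U, 15 C→U, 16 A→G, 17 A→G.
Transversions (purine↔pyrimidine): none.

8 transitions, 0 transversions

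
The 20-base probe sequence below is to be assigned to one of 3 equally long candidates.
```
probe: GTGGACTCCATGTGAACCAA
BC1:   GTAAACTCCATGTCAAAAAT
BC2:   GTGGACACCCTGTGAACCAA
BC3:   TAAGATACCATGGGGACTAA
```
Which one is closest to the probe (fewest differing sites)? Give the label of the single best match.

BC2

BC1 differs at 6 sites; BC2 differs at 2 sites; BC3 differs at 8 sites. The closest is BC2.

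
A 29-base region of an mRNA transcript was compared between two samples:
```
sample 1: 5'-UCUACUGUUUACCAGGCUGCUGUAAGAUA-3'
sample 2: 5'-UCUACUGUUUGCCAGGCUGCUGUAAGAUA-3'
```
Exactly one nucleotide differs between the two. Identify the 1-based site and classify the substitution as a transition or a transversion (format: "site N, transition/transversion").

site 11, transition

Site 11 changes A→G. A is a purine and G is a purine, so this is a transition.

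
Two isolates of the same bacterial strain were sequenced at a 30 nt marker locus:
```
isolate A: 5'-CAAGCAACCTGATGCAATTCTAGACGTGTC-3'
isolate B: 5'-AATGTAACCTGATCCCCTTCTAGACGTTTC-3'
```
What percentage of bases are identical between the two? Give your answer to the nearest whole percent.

77%

Mismatches at positions 1, 3, 5, 14, 16, 17, 28 (1-based): 7 of 30.
Identical positions: 23/30 = 76.67% → 77%.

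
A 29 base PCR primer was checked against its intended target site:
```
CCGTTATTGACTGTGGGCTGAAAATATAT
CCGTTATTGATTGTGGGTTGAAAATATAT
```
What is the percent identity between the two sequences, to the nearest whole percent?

2 positions differ (11, 18), so 27 of 29 match: 27/29 = 93.1%.

93%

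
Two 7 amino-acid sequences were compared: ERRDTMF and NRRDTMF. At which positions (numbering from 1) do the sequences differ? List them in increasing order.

1

Differences at position 1 (E→N).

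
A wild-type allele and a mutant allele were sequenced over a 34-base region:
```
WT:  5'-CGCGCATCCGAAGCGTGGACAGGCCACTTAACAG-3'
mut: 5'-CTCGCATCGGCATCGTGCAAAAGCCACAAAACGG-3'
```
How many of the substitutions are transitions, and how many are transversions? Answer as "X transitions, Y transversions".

2 transitions, 8 transversions

Transitions (purine↔purine or pyrimidine↔pyrimidine): 22 G→A, 33 A→G.
Transversions (purine↔pyrimidine): 2 G→T, 9 C→G, 11 A→C, 13 G→T, 18 G→C, 20 C→A, 28 T→A, 29 T→A.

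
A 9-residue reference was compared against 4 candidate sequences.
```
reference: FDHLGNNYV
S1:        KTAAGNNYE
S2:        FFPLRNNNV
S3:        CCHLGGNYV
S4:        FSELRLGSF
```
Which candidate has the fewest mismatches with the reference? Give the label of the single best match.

Hamming distances to reference — S1: 5; S2: 4; S3: 3; S4: 7.
Smallest is S3 with 3 mismatches.

S3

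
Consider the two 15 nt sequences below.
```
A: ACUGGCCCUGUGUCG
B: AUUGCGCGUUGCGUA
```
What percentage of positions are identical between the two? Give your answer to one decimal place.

33.3%

10 positions differ (2, 5, 6, 8, 10, 11, 12, 13, 14, 15), so 5 of 15 match: 5/15 = 33.33%.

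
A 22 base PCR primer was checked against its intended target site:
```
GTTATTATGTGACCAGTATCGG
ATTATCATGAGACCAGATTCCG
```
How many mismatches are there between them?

6

Comparing position by position, 6 sites differ: 1 (G/A), 6 (T/C), 10 (T/A), 17 (T/A), 18 (A/T), 21 (G/C).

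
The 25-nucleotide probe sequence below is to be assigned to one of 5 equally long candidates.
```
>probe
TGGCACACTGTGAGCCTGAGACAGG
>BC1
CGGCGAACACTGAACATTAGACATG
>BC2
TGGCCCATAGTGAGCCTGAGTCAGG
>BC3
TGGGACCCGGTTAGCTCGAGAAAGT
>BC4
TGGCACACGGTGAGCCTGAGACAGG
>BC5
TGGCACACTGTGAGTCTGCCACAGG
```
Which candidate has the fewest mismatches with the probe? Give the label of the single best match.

BC4

Hamming distances to probe — BC1: 9; BC2: 4; BC3: 8; BC4: 1; BC5: 3.
Smallest is BC4 with 1 mismatch.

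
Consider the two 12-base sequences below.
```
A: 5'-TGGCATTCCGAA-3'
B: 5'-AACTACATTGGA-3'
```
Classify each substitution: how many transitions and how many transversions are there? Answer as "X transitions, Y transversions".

Mismatches (1-based):
base 1: T→A (pyrimidine→purine, transversion)
base 2: G→A (purine→purine, transition)
base 3: G→C (purine→pyrimidine, transversion)
base 4: C→T (pyrimidine→pyrimidine, transition)
base 6: T→C (pyrimidine→pyrimidine, transition)
base 7: T→A (pyrimidine→purine, transversion)
base 8: C→T (pyrimidine→pyrimidine, transition)
base 9: C→T (pyrimidine→pyrimidine, transition)
base 11: A→G (purine→purine, transition)

6 transitions, 3 transversions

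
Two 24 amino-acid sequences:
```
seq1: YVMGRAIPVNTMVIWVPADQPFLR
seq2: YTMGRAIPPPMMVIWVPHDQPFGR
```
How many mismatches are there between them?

Comparing position by position, 6 residues differ: 2 (V/T), 9 (V/P), 10 (N/P), 11 (T/M), 18 (A/H), 23 (L/G).

6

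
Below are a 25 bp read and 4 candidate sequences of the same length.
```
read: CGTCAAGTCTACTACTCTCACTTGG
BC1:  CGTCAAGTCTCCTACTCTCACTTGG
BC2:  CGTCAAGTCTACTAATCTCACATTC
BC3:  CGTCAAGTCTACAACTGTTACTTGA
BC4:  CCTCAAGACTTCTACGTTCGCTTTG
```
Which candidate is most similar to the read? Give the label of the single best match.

BC1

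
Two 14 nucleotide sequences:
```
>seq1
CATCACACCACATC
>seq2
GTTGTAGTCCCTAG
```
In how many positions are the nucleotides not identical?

The sequences differ at positions 1, 2, 4, 5, 6, 7, 8, 10, 12, 13, 14 (1-based) — 11 in total.

11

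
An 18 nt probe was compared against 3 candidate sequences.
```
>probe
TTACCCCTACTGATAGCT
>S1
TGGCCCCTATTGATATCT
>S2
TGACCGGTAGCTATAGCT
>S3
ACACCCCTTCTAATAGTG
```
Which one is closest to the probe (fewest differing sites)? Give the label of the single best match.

Hamming distances to probe — S1: 4; S2: 6; S3: 6.
Smallest is S1 with 4 mismatches.

S1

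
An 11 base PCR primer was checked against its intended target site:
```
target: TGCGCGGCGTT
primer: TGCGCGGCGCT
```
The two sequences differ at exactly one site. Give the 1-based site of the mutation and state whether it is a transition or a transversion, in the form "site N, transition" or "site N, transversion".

site 10, transition

The sequences differ only at site 10: T→C (pyrimidine→pyrimidine), a transition.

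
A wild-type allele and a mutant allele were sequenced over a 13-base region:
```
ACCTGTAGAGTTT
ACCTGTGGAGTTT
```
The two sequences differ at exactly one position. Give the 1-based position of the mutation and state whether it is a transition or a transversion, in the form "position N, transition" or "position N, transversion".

position 7, transition

Position 7 changes A→G. A is a purine and G is a purine, so this is a transition.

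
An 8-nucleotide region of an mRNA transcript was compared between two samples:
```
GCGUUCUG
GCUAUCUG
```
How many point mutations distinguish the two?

2

The sequences differ at positions 3, 4 (1-based) — 2 in total.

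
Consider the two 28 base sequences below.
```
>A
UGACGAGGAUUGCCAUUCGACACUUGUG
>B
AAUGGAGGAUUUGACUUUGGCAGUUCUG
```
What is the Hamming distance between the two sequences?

Comparing position by position, 12 sites differ: 1 (U/A), 2 (G/A), 3 (A/U), 4 (C/G), 12 (G/U), 13 (C/G), 14 (C/A), 15 (A/C), 18 (C/U), 20 (A/G), 23 (C/G), 26 (G/C).

12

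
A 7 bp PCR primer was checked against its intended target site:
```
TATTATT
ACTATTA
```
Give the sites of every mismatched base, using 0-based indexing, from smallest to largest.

0, 1, 3, 4, 6

Differences at site 0 (T→A), site 1 (A→C), site 3 (T→A), site 4 (A→T), site 6 (T→A).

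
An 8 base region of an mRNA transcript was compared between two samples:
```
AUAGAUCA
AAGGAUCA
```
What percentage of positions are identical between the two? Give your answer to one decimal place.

75.0%

Mismatches at positions 2, 3 (1-based): 2 of 8.
Identical positions: 6/8 = 75% → 75.0%.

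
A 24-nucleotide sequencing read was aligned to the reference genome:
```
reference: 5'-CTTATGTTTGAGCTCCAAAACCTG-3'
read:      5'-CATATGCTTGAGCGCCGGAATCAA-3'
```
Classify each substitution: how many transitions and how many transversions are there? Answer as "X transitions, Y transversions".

Mismatches (1-based):
base 2: T→A (pyrimidine→purine, transversion)
base 7: T→C (pyrimidine→pyrimidine, transition)
base 14: T→G (pyrimidine→purine, transversion)
base 17: A→G (purine→purine, transition)
base 18: A→G (purine→purine, transition)
base 21: C→T (pyrimidine→pyrimidine, transition)
base 23: T→A (pyrimidine→purine, transversion)
base 24: G→A (purine→purine, transition)

5 transitions, 3 transversions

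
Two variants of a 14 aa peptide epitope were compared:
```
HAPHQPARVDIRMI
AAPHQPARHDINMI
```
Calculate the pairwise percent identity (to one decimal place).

3 positions differ (1, 9, 12), so 11 of 14 match: 11/14 = 78.57%.

78.6%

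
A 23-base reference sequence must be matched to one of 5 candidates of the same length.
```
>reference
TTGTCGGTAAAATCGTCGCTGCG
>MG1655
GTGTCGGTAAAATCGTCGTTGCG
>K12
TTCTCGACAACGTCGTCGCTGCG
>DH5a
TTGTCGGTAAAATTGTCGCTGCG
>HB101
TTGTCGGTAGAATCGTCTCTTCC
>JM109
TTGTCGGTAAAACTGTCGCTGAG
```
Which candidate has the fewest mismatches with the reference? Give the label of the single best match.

DH5a

MG1655 differs at 2 sites; K12 differs at 5 sites; DH5a differs at 1 site; HB101 differs at 4 sites; JM109 differs at 3 sites. The closest is DH5a.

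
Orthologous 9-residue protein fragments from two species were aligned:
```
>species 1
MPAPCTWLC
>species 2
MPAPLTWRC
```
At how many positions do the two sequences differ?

2

Comparing position by position, 2 positions differ: 5 (C/L), 8 (L/R).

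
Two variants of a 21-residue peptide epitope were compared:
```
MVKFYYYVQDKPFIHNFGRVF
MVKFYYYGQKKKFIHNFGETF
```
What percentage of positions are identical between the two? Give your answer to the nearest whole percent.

76%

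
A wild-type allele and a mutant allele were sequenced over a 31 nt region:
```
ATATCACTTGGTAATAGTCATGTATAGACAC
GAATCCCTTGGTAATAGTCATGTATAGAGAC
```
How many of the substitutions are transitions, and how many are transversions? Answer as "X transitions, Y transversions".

Transitions (purine↔purine or pyrimidine↔pyrimidine): 1 A→G.
Transversions (purine↔pyrimidine): 2 T→A, 6 A→C, 29 C→G.

1 transition, 3 transversions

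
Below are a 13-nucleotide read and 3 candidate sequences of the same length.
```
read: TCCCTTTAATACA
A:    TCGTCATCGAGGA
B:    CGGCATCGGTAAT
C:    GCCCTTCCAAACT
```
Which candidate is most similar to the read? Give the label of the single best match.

Hamming distances to read — A: 9; B: 9; C: 5.
Smallest is C with 5 mismatches.

C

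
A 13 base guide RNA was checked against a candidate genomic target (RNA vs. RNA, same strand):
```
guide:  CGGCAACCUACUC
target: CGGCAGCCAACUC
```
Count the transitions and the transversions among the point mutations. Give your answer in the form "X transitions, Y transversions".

1 transition, 1 transversion

Transitions (purine↔purine or pyrimidine↔pyrimidine): 6 A→G.
Transversions (purine↔pyrimidine): 9 U→A.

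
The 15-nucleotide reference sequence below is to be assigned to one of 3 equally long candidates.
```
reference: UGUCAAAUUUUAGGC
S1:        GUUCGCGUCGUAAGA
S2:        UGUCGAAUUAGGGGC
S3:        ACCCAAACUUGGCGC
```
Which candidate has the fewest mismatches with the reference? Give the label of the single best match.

Hamming distances to reference — S1: 9; S2: 4; S3: 7.
Smallest is S2 with 4 mismatches.

S2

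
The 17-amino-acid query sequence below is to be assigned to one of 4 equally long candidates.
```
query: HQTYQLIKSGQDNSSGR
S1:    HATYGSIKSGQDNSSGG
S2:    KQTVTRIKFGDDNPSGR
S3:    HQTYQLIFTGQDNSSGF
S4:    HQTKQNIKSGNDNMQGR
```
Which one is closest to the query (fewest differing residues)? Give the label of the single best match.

S1 differs at 4 residues; S2 differs at 7 residues; S3 differs at 3 residues; S4 differs at 5 residues. The closest is S3.

S3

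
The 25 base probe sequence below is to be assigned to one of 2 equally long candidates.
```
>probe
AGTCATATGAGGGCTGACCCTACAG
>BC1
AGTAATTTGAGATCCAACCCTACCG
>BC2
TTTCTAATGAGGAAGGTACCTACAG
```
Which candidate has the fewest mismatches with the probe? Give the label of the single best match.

BC1 differs at 7 positions; BC2 differs at 9 positions. The closest is BC1.

BC1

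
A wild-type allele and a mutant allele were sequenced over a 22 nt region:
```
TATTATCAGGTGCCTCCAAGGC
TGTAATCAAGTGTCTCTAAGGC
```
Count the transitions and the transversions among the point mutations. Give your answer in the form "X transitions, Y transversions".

4 transitions, 1 transversion

Transitions (purine↔purine or pyrimidine↔pyrimidine): 2 A→G, 9 G→A, 13 C→T, 17 C→T.
Transversions (purine↔pyrimidine): 4 T→A.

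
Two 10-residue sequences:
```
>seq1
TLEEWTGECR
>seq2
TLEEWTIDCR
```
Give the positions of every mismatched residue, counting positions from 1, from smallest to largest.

Scanning 1-based: 7: G/I; 8: E/D.

7, 8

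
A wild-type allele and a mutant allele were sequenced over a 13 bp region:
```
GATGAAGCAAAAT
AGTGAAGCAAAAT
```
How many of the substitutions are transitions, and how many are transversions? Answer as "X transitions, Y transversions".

2 transitions, 0 transversions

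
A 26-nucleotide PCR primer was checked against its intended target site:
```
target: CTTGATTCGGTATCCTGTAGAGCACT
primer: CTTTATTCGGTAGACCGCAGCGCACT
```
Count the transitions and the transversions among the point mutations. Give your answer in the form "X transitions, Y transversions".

Transitions (purine↔purine or pyrimidine↔pyrimidine): 16 T→C, 18 T→C.
Transversions (purine↔pyrimidine): 4 G→T, 13 T→G, 14 C→A, 21 A→C.

2 transitions, 4 transversions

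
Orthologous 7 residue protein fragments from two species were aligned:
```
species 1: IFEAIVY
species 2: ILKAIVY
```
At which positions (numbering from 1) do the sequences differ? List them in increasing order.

2, 3

Scanning 1-based: 2: F/L; 3: E/K.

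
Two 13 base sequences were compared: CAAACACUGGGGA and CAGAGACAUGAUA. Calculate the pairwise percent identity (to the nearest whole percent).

6 positions differ (3, 5, 8, 9, 11, 12), so 7 of 13 match: 7/13 = 53.85%.

54%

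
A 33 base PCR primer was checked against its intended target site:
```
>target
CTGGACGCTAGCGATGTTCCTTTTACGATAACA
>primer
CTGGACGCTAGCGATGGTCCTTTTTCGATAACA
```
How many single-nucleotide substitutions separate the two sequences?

2

Comparing position by position, 2 bases differ: 17 (T/G), 25 (A/T).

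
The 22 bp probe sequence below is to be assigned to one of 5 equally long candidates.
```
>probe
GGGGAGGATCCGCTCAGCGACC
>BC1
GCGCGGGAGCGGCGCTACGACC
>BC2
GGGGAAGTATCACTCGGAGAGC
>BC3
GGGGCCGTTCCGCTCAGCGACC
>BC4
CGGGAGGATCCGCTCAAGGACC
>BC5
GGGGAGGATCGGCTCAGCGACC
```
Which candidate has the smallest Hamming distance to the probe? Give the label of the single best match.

BC5

BC1 differs at 8 positions; BC2 differs at 8 positions; BC3 differs at 3 positions; BC4 differs at 3 positions; BC5 differs at 1 position. The closest is BC5.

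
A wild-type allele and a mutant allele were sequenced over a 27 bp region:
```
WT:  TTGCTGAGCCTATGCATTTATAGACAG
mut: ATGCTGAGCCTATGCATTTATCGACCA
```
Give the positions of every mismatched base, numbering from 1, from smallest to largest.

Scanning 1-based: 1: T/A; 22: A/C; 26: A/C; 27: G/A.

1, 22, 26, 27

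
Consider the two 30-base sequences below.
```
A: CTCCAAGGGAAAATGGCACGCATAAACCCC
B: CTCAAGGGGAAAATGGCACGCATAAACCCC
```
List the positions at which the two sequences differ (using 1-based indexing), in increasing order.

Scanning 1-based: 4: C/A; 6: A/G.

4, 6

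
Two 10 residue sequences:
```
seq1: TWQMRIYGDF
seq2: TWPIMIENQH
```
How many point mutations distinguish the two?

7

Comparing position by position, 7 positions differ: 3 (Q/P), 4 (M/I), 5 (R/M), 7 (Y/E), 8 (G/N), 9 (D/Q), 10 (F/H).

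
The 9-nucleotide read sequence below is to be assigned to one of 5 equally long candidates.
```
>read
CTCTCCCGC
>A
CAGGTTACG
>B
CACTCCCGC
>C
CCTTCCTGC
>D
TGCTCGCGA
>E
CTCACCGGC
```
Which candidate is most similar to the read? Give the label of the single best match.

B

Hamming distances to read — A: 8; B: 1; C: 3; D: 4; E: 2.
Smallest is B with 1 mismatch.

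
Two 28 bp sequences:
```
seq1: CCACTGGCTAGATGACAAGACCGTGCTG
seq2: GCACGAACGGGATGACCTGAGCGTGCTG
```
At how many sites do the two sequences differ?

The sequences differ at sites 1, 5, 6, 7, 9, 10, 17, 18, 21 (1-based) — 9 in total.

9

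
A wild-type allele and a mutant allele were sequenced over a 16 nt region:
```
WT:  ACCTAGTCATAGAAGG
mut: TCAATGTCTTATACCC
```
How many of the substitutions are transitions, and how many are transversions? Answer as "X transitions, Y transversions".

0 transitions, 9 transversions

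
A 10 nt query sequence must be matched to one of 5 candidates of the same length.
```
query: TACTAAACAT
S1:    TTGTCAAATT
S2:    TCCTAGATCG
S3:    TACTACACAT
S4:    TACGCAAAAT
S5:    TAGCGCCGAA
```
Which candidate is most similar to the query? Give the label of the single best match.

S3

S1 differs at 5 positions; S2 differs at 5 positions; S3 differs at 1 position; S4 differs at 3 positions; S5 differs at 7 positions. The closest is S3.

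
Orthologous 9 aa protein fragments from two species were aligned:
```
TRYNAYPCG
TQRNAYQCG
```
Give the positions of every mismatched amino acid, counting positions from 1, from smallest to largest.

2, 3, 7

Differences at position 2 (R→Q), position 3 (Y→R), position 7 (P→Q).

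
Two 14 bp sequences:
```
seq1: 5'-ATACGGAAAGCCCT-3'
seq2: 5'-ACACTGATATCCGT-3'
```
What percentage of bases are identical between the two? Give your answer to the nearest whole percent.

64%

5 positions differ (2, 5, 8, 10, 13), so 9 of 14 match: 9/14 = 64.29%.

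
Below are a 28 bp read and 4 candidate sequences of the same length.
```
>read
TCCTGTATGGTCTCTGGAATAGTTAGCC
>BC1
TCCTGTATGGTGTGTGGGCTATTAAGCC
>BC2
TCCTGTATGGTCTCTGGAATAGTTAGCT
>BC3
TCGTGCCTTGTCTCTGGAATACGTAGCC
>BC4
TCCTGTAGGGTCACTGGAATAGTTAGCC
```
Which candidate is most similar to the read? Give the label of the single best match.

Hamming distances to read — BC1: 6; BC2: 1; BC3: 6; BC4: 2.
Smallest is BC2 with 1 mismatch.

BC2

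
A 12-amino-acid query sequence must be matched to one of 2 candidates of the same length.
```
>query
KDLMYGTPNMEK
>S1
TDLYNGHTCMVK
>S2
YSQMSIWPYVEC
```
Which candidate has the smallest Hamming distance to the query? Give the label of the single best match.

S1

S1 differs at 7 positions; S2 differs at 9 positions. The closest is S1.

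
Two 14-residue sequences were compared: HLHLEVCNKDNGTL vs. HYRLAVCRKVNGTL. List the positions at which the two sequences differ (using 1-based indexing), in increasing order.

2, 3, 5, 8, 10

Scanning 1-based: 2: L/Y; 3: H/R; 5: E/A; 8: N/R; 10: D/V.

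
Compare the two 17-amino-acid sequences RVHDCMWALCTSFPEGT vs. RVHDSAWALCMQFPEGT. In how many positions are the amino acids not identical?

Comparing position by position, 4 positions differ: 5 (C/S), 6 (M/A), 11 (T/M), 12 (S/Q).

4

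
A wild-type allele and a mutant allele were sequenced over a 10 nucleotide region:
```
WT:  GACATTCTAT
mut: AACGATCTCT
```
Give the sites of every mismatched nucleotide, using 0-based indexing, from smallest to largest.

0, 3, 4, 8

Scanning 0-based: 0: G/A; 3: A/G; 4: T/A; 8: A/C.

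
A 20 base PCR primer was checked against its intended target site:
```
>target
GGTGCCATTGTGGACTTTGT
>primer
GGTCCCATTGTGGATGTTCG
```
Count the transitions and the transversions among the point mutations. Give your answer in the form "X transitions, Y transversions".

Transitions (purine↔purine or pyrimidine↔pyrimidine): 15 C→T.
Transversions (purine↔pyrimidine): 4 G→C, 16 T→G, 19 G→C, 20 T→G.

1 transition, 4 transversions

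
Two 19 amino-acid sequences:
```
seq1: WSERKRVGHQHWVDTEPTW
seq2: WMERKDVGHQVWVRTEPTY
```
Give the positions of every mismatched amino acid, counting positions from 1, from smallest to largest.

Scanning 1-based: 2: S/M; 6: R/D; 11: H/V; 14: D/R; 19: W/Y.

2, 6, 11, 14, 19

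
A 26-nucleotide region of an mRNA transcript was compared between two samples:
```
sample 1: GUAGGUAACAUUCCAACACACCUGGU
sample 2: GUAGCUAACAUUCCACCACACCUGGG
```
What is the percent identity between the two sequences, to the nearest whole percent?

3 positions differ (5, 16, 26), so 23 of 26 match: 23/26 = 88.46%.

88%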